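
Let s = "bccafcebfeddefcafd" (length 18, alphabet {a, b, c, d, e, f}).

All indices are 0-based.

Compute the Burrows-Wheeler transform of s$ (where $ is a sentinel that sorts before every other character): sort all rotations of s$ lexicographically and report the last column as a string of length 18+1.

dcc$ecfbffedcfdeaab

rank  rotation             last
    0  $bccafcebfeddefcafd  d
    1  afcebfeddefcafd$bcc  c
    2  afd$bccafcebfeddefc  c
    3  bccafcebfeddefcafd$  $
    4  bfeddefcafd$bccafce  e
    5  cafcebfeddefcafd$bc  c
    6  cafd$bccafcebfeddef  f
    7  ccafcebfeddefcafd$b  b
    8  cebfeddefcafd$bccaf  f
    9  d$bccafcebfeddefcaf  f
   10  ddefcafd$bccafcebfe  e
   11  defcafd$bccafcebfed  d
   12  ebfeddefcafd$bccafc  c
   13  eddefcafd$bccafcebf  f
   14  efcafd$bccafcebfedd  d
   15  fcafd$bccafcebfedde  e
   16  fcebfeddefcafd$bcca  a
   17  fd$bccafcebfeddefca  a
   18  feddefcafd$bccafceb  b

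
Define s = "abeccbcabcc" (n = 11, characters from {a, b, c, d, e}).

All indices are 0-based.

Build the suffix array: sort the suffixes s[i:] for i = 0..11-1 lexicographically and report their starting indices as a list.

[7, 0, 5, 8, 1, 10, 6, 4, 9, 3, 2]

sorted suffixes:
  #0 SA[0]=7  'abcc'
  #1 SA[1]=0  'abeccbcabcc'
  #2 SA[2]=5  'bcabcc'
  #3 SA[3]=8  'bcc'
  #4 SA[4]=1  'beccbcabcc'
  #5 SA[5]=10  'c'
  #6 SA[6]=6  'cabcc'
  #7 SA[7]=4  'cbcabcc'
  #8 SA[8]=9  'cc'
  #9 SA[9]=3  'ccbcabcc'
  #10 SA[10]=2  'eccbcabcc'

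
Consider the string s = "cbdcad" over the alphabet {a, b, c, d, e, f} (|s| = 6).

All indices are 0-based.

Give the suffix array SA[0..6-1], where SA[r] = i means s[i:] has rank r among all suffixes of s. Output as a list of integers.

[4, 1, 3, 0, 5, 2]

rank→(start, suffix):
  0 → (4, 'ad')
  1 → (1, 'bdcad')
  2 → (3, 'cad')
  3 → (0, 'cbdcad')
  4 → (5, 'd')
  5 → (2, 'dcad')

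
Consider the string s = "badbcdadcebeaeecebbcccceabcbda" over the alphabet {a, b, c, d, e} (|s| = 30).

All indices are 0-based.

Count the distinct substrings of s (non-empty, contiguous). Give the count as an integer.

sorted suffixes:
  #0 SA[0]=29  'a'
  #1 SA[1]=24  'abcbda'
  #2 SA[2]=1  'adbcdadcebeaeecebbcccceabcbda'
  #3 SA[3]=6  'adcebeaeecebbcccceabcbda'
  #4 SA[4]=12  'aeecebbcccceabcbda'
  #5 SA[5]=0  'badbcdadcebeaeecebbcccceabcbda'
  #6 SA[6]=17  'bbcccceabcbda'
  #7 SA[7]=25  'bcbda'
  #8 SA[8]=18  'bcccceabcbda'
  #9 SA[9]=3  'bcdadcebeaeecebbcccceabcbda'
  #10 SA[10]=27  'bda'
  #11 SA[11]=10  'beaeecebbcccceabcbda'
  #12 SA[12]=26  'cbda'
  #13 SA[13]=19  'cccceabcbda'
  #14 SA[14]=20  'ccceabcbda'
  #15 SA[15]=21  'cceabcbda'
  #16 SA[16]=4  'cdadcebeaeecebbcccceabcbda'
  #17 SA[17]=22  'ceabcbda'
  #18 SA[18]=15  'cebbcccceabcbda'
  #19 SA[19]=8  'cebeaeecebbcccceabcbda'
  #20 SA[20]=28  'da'
  #21 SA[21]=5  'dadcebeaeecebbcccceabcbda'
  #22 SA[22]=2  'dbcdadcebeaeecebbcccceabcbda'
  #23 SA[23]=7  'dcebeaeecebbcccceabcbda'
  #24 SA[24]=23  'eabcbda'
  #25 SA[25]=11  'eaeecebbcccceabcbda'
  #26 SA[26]=16  'ebbcccceabcbda'
  #27 SA[27]=9  'ebeaeecebbcccceabcbda'
  #28 SA[28]=14  'ecebbcccceabcbda'
  #29 SA[29]=13  'eecebbcccceabcbda'

SA = [29, 24, 1, 6, 12, 0, 17, 25, 18, 3, 27, 10, 26, 19, 20, 21, 4, 22, 15, 8, 28, 5, 2, 7, 23, 11, 16, 9, 14, 13]
i: (SA[i-1],SA[i]) lcp shared
  1: (29,24) 1 'a'
  2: (24,1) 1 'a'
  3: (1,6) 2 'ad'
  4: (6,12) 1 'a'
  5: (12,0) 0 ''
  6: (0,17) 1 'b'
  7: (17,25) 1 'b'
  8: (25,18) 2 'bc'
  9: (18,3) 2 'bc'
  10: (3,27) 1 'b'
  11: (27,10) 1 'b'
  12: (10,26) 0 ''
  13: (26,19) 1 'c'
  14: (19,20) 3 'ccc'
  15: (20,21) 2 'cc'
  16: (21,4) 1 'c'
  17: (4,22) 1 'c'
  18: (22,15) 2 'ce'
  19: (15,8) 3 'ceb'
  20: (8,28) 0 ''
  21: (28,5) 2 'da'
  22: (5,2) 1 'd'
  23: (2,7) 1 'd'
  24: (7,23) 0 ''
  25: (23,11) 2 'ea'
  26: (11,16) 1 'e'
  27: (16,9) 2 'eb'
  28: (9,14) 1 'e'
  29: (14,13) 1 'e'

n(n+1)/2 = 30·31/2 = 465
Σ LCP = 0 + 1 + 1 + 2 + 1 + 0 + 1 + 1 + 2 + 2 + 1 + 1 + 0 + 1 + 3 + 2 + 1 + 1 + 2 + 3 + 0 + 2 + 1 + 1 + 0 + 2 + 1 + 2 + 1 + 1 = 37
distinct = 465 − 37 = 428

428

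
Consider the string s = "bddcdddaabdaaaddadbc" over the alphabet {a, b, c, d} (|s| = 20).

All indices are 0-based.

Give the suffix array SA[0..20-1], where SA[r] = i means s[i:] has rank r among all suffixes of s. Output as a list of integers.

[11, 7, 12, 8, 16, 13, 18, 9, 0, 19, 3, 10, 6, 15, 17, 2, 5, 14, 1, 4]

sorted suffixes:
  #0 SA[0]=11  'aaaddadbc'
  #1 SA[1]=7  'aabdaaaddadbc'
  #2 SA[2]=12  'aaddadbc'
  #3 SA[3]=8  'abdaaaddadbc'
  #4 SA[4]=16  'adbc'
  #5 SA[5]=13  'addadbc'
  #6 SA[6]=18  'bc'
  #7 SA[7]=9  'bdaaaddadbc'
  #8 SA[8]=0  'bddcdddaabdaaaddadbc'
  #9 SA[9]=19  'c'
  #10 SA[10]=3  'cdddaabdaaaddadbc'
  #11 SA[11]=10  'daaaddadbc'
  #12 SA[12]=6  'daabdaaaddadbc'
  #13 SA[13]=15  'dadbc'
  #14 SA[14]=17  'dbc'
  #15 SA[15]=2  'dcdddaabdaaaddadbc'
  #16 SA[16]=5  'ddaabdaaaddadbc'
  #17 SA[17]=14  'ddadbc'
  #18 SA[18]=1  'ddcdddaabdaaaddadbc'
  #19 SA[19]=4  'dddaabdaaaddadbc'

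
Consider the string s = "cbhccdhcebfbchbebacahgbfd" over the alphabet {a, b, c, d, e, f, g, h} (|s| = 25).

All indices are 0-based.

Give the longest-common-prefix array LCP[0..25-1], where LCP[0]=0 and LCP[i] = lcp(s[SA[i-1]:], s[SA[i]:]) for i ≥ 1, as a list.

sorted suffixes:
  #0 SA[0]=17  'acahgbfd'
  #1 SA[1]=19  'ahgbfd'
  #2 SA[2]=16  'bacahgbfd'
  #3 SA[3]=11  'bchbebacahgbfd'
  #4 SA[4]=14  'bebacahgbfd'
  #5 SA[5]=9  'bfbchbebacahgbfd'
  #6 SA[6]=22  'bfd'
  #7 SA[7]=1  'bhccdhcebfbchbebacahgbfd'
  #8 SA[8]=18  'cahgbfd'
  #9 SA[9]=0  'cbhccdhcebfbchbebacahgbfd'
  #10 SA[10]=3  'ccdhcebfbchbebacahgbfd'
  #11 SA[11]=4  'cdhcebfbchbebacahgbfd'
  #12 SA[12]=7  'cebfbchbebacahgbfd'
  #13 SA[13]=12  'chbebacahgbfd'
  #14 SA[14]=24  'd'
  #15 SA[15]=5  'dhcebfbchbebacahgbfd'
  #16 SA[16]=15  'ebacahgbfd'
  #17 SA[17]=8  'ebfbchbebacahgbfd'
  #18 SA[18]=10  'fbchbebacahgbfd'
  #19 SA[19]=23  'fd'
  #20 SA[20]=21  'gbfd'
  #21 SA[21]=13  'hbebacahgbfd'
  #22 SA[22]=2  'hccdhcebfbchbebacahgbfd'
  #23 SA[23]=6  'hcebfbchbebacahgbfd'
  #24 SA[24]=20  'hgbfd'

SA = [17, 19, 16, 11, 14, 9, 22, 1, 18, 0, 3, 4, 7, 12, 24, 5, 15, 8, 10, 23, 21, 13, 2, 6, 20]
i: (SA[i-1],SA[i]) lcp shared
  1: (17,19) 1 'a'
  2: (19,16) 0 ''
  3: (16,11) 1 'b'
  4: (11,14) 1 'b'
  5: (14,9) 1 'b'
  6: (9,22) 2 'bf'
  7: (22,1) 1 'b'
  8: (1,18) 0 ''
  9: (18,0) 1 'c'
  10: (0,3) 1 'c'
  11: (3,4) 1 'c'
  12: (4,7) 1 'c'
  13: (7,12) 1 'c'
  14: (12,24) 0 ''
  15: (24,5) 1 'd'
  16: (5,15) 0 ''
  17: (15,8) 2 'eb'
  18: (8,10) 0 ''
  19: (10,23) 1 'f'
  20: (23,21) 0 ''
  21: (21,13) 0 ''
  22: (13,2) 1 'h'
  23: (2,6) 2 'hc'
  24: (6,20) 1 'h'

[0, 1, 0, 1, 1, 1, 2, 1, 0, 1, 1, 1, 1, 1, 0, 1, 0, 2, 0, 1, 0, 0, 1, 2, 1]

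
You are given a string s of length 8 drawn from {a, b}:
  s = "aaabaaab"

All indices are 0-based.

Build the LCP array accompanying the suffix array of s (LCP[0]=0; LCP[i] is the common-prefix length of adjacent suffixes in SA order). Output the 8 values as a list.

sorted suffixes:
  #0 SA[0]=4  'aaab'
  #1 SA[1]=0  'aaabaaab'
  #2 SA[2]=5  'aab'
  #3 SA[3]=1  'aabaaab'
  #4 SA[4]=6  'ab'
  #5 SA[5]=2  'abaaab'
  #6 SA[6]=7  'b'
  #7 SA[7]=3  'baaab'

SA = [4, 0, 5, 1, 6, 2, 7, 3]
[i] adj suffixes → lcp
  [1] 4/0 → 4 ('aaab')
  [2] 0/5 → 2 ('aa')
  [3] 5/1 → 3 ('aab')
  [4] 1/6 → 1 ('a')
  [5] 6/2 → 2 ('ab')
  [6] 2/7 → 0 ('')
  [7] 7/3 → 1 ('b')

[0, 4, 2, 3, 1, 2, 0, 1]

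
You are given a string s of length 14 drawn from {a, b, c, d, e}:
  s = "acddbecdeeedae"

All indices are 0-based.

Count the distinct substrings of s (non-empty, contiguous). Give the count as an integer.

rank | idx | suffix
   0 |   0 | acddbecdeeedae
   1 |  12 | ae
   2 |   4 | becdeeedae
   3 |   1 | cddbecdeeedae
   4 |   6 | cdeeedae
   5 |  11 | dae
   6 |   3 | dbecdeeedae
   7 |   2 | ddbecdeeedae
   8 |   7 | deeedae
   9 |  13 | e
  10 |   5 | ecdeeedae
  11 |  10 | edae
  12 |   9 | eedae
  13 |   8 | eeedae

SA = [0, 12, 4, 1, 6, 11, 3, 2, 7, 13, 5, 10, 9, 8]
rank  pair      lcp
   1  s[0:],s[12:]  1  'a'
   2  s[12:],s[4:]  0  ''
   3  s[4:],s[1:]  0  ''
   4  s[1:],s[6:]  2  'cd'
   5  s[6:],s[11:]  0  ''
   6  s[11:],s[3:]  1  'd'
   7  s[3:],s[2:]  1  'd'
   8  s[2:],s[7:]  1  'd'
   9  s[7:],s[13:]  0  ''
  10  s[13:],s[5:]  1  'e'
  11  s[5:],s[10:]  1  'e'
  12  s[10:],s[9:]  1  'e'
  13  s[9:],s[8:]  2  'ee'

n(n+1)/2 = 14·15/2 = 105
Σ LCP = 0 + 1 + 0 + 0 + 2 + 0 + 1 + 1 + 1 + 0 + 1 + 1 + 1 + 2 = 11
distinct = 105 − 11 = 94

94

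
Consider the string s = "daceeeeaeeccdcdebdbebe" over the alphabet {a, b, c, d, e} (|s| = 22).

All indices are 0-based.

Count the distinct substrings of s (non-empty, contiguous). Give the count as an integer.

229

rank | idx | suffix
   0 |   1 | aceeeeaeeccdcdebdbebe
   1 |   7 | aeeccdcdebdbebe
   2 |  16 | bdbebe
   3 |  20 | be
   4 |  18 | bebe
   5 |  10 | ccdcdebdbebe
   6 |  11 | cdcdebdbebe
   7 |  13 | cdebdbebe
   8 |   2 | ceeeeaeeccdcdebdbebe
   9 |   0 | daceeeeaeeccdcdebdbebe
  10 |  17 | dbebe
  11 |  12 | dcdebdbebe
  12 |  14 | debdbebe
  13 |  21 | e
  14 |   6 | eaeeccdcdebdbebe
  15 |  15 | ebdbebe
  16 |  19 | ebe
  17 |   9 | eccdcdebdbebe
  18 |   5 | eeaeeccdcdebdbebe
  19 |   8 | eeccdcdebdbebe
  20 |   4 | eeeaeeccdcdebdbebe
  21 |   3 | eeeeaeeccdcdebdbebe

SA = [1, 7, 16, 20, 18, 10, 11, 13, 2, 0, 17, 12, 14, 21, 6, 15, 19, 9, 5, 8, 4, 3]
[i] adj suffixes → lcp
  [1] 1/7 → 1 ('a')
  [2] 7/16 → 0 ('')
  [3] 16/20 → 1 ('b')
  [4] 20/18 → 2 ('be')
  [5] 18/10 → 0 ('')
  [6] 10/11 → 1 ('c')
  [7] 11/13 → 2 ('cd')
  [8] 13/2 → 1 ('c')
  [9] 2/0 → 0 ('')
  [10] 0/17 → 1 ('d')
  [11] 17/12 → 1 ('d')
  [12] 12/14 → 1 ('d')
  [13] 14/21 → 0 ('')
  [14] 21/6 → 1 ('e')
  [15] 6/15 → 1 ('e')
  [16] 15/19 → 2 ('eb')
  [17] 19/9 → 1 ('e')
  [18] 9/5 → 1 ('e')
  [19] 5/8 → 2 ('ee')
  [20] 8/4 → 2 ('ee')
  [21] 4/3 → 3 ('eee')

n(n+1)/2 = 22·23/2 = 253
Σ LCP = 0 + 1 + 0 + 1 + 2 + 0 + 1 + 2 + 1 + 0 + 1 + 1 + 1 + 0 + 1 + 1 + 2 + 1 + 1 + 2 + 2 + 3 = 24
distinct = 253 − 24 = 229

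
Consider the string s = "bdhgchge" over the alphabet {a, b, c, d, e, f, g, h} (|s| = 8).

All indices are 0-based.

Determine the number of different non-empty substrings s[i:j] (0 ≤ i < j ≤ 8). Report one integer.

33

rank→(start, suffix):
  0 → (0, 'bdhgchge')
  1 → (4, 'chge')
  2 → (1, 'dhgchge')
  3 → (7, 'e')
  4 → (3, 'gchge')
  5 → (6, 'ge')
  6 → (2, 'hgchge')
  7 → (5, 'hge')

SA = [0, 4, 1, 7, 3, 6, 2, 5]
[i] adj suffixes → lcp
  [1] 0/4 → 0 ('')
  [2] 4/1 → 0 ('')
  [3] 1/7 → 0 ('')
  [4] 7/3 → 0 ('')
  [5] 3/6 → 1 ('g')
  [6] 6/2 → 0 ('')
  [7] 2/5 → 2 ('hg')

n(n+1)/2 = 8·9/2 = 36
Σ LCP = 0 + 0 + 0 + 0 + 0 + 1 + 0 + 2 = 3
distinct = 36 − 3 = 33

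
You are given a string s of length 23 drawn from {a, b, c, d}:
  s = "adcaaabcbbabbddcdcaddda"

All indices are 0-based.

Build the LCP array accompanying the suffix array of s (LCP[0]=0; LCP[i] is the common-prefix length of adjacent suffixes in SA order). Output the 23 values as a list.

[0, 1, 2, 1, 2, 1, 2, 0, 1, 2, 1, 1, 0, 2, 1, 1, 0, 1, 3, 2, 1, 2, 2]

rank→(start, suffix):
  0 → (22, 'a')
  1 → (3, 'aaabcbbabbddcdcaddda')
  2 → (4, 'aabcbbabbddcdcaddda')
  3 → (10, 'abbddcdcaddda')
  4 → (5, 'abcbbabbddcdcaddda')
  5 → (0, 'adcaaabcbbabbddcdcaddda')
  6 → (18, 'addda')
  7 → (9, 'babbddcdcaddda')
  8 → (8, 'bbabbddcdcaddda')
  9 → (11, 'bbddcdcaddda')
  10 → (6, 'bcbbabbddcdcaddda')
  11 → (12, 'bddcdcaddda')
  12 → (2, 'caaabcbbabbddcdcaddda')
  13 → (17, 'caddda')
  14 → (7, 'cbbabbddcdcaddda')
  15 → (15, 'cdcaddda')
  16 → (21, 'da')
  17 → (1, 'dcaaabcbbabbddcdcaddda')
  18 → (16, 'dcaddda')
  19 → (14, 'dcdcaddda')
  20 → (20, 'dda')
  21 → (13, 'ddcdcaddda')
  22 → (19, 'ddda')

SA = [22, 3, 4, 10, 5, 0, 18, 9, 8, 11, 6, 12, 2, 17, 7, 15, 21, 1, 16, 14, 20, 13, 19]
rank  pair      lcp
   1  s[22:],s[3:]  1  'a'
   2  s[3:],s[4:]  2  'aa'
   3  s[4:],s[10:]  1  'a'
   4  s[10:],s[5:]  2  'ab'
   5  s[5:],s[0:]  1  'a'
   6  s[0:],s[18:]  2  'ad'
   7  s[18:],s[9:]  0  ''
   8  s[9:],s[8:]  1  'b'
   9  s[8:],s[11:]  2  'bb'
  10  s[11:],s[6:]  1  'b'
  11  s[6:],s[12:]  1  'b'
  12  s[12:],s[2:]  0  ''
  13  s[2:],s[17:]  2  'ca'
  14  s[17:],s[7:]  1  'c'
  15  s[7:],s[15:]  1  'c'
  16  s[15:],s[21:]  0  ''
  17  s[21:],s[1:]  1  'd'
  18  s[1:],s[16:]  3  'dca'
  19  s[16:],s[14:]  2  'dc'
  20  s[14:],s[20:]  1  'd'
  21  s[20:],s[13:]  2  'dd'
  22  s[13:],s[19:]  2  'dd'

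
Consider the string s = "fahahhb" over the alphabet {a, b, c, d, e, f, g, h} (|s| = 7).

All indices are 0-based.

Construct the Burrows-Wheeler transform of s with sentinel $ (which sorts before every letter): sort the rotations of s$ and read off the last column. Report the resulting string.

bfhh$aha

rank  rotation  last
    0  $fahahhb  b
    1  ahahhb$f  f
    2  ahhb$fah  h
    3  b$fahahh  h
    4  fahahhb$  $
    5  hahhb$fa  a
    6  hb$fahah  h
    7  hhb$faha  a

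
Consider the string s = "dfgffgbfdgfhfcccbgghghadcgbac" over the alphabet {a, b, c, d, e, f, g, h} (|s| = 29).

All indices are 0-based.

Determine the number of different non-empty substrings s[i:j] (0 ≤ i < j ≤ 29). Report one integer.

408

rank→(start, suffix):
  0 → (27, 'ac')
  1 → (22, 'adcgbac')
  2 → (26, 'bac')
  3 → (6, 'bfdgfhfcccbgghghadcgbac')
  4 → (16, 'bgghghadcgbac')
  5 → (28, 'c')
  6 → (15, 'cbgghghadcgbac')
  7 → (14, 'ccbgghghadcgbac')
  8 → (13, 'cccbgghghadcgbac')
  9 → (24, 'cgbac')
  10 → (23, 'dcgbac')
  11 → (0, 'dfgffgbfdgfhfcccbgghghadcgbac')
  12 → (8, 'dgfhfcccbgghghadcgbac')
  13 → (12, 'fcccbgghghadcgbac')
  14 → (7, 'fdgfhfcccbgghghadcgbac')
  15 → (3, 'ffgbfdgfhfcccbgghghadcgbac')
  16 → (4, 'fgbfdgfhfcccbgghghadcgbac')
  17 → (1, 'fgffgbfdgfhfcccbgghghadcgbac')
  18 → (10, 'fhfcccbgghghadcgbac')
  19 → (25, 'gbac')
  20 → (5, 'gbfdgfhfcccbgghghadcgbac')
  21 → (2, 'gffgbfdgfhfcccbgghghadcgbac')
  22 → (9, 'gfhfcccbgghghadcgbac')
  23 → (17, 'gghghadcgbac')
  24 → (20, 'ghadcgbac')
  25 → (18, 'ghghadcgbac')
  26 → (21, 'hadcgbac')
  27 → (11, 'hfcccbgghghadcgbac')
  28 → (19, 'hghadcgbac')

SA = [27, 22, 26, 6, 16, 28, 15, 14, 13, 24, 23, 0, 8, 12, 7, 3, 4, 1, 10, 25, 5, 2, 9, 17, 20, 18, 21, 11, 19]
i: (SA[i-1],SA[i]) lcp shared
  1: (27,22) 1 'a'
  2: (22,26) 0 ''
  3: (26,6) 1 'b'
  4: (6,16) 1 'b'
  5: (16,28) 0 ''
  6: (28,15) 1 'c'
  7: (15,14) 1 'c'
  8: (14,13) 2 'cc'
  9: (13,24) 1 'c'
  10: (24,23) 0 ''
  11: (23,0) 1 'd'
  12: (0,8) 1 'd'
  13: (8,12) 0 ''
  14: (12,7) 1 'f'
  15: (7,3) 1 'f'
  16: (3,4) 1 'f'
  17: (4,1) 2 'fg'
  18: (1,10) 1 'f'
  19: (10,25) 0 ''
  20: (25,5) 2 'gb'
  21: (5,2) 1 'g'
  22: (2,9) 2 'gf'
  23: (9,17) 1 'g'
  24: (17,20) 1 'g'
  25: (20,18) 2 'gh'
  26: (18,21) 0 ''
  27: (21,11) 1 'h'
  28: (11,19) 1 'h'

n(n+1)/2 = 29·30/2 = 435
Σ LCP = 0 + 1 + 0 + 1 + 1 + 0 + 1 + 1 + 2 + 1 + 0 + 1 + 1 + 0 + 1 + 1 + 1 + 2 + 1 + 0 + 2 + 1 + 2 + 1 + 1 + 2 + 0 + 1 + 1 = 27
distinct = 435 − 27 = 408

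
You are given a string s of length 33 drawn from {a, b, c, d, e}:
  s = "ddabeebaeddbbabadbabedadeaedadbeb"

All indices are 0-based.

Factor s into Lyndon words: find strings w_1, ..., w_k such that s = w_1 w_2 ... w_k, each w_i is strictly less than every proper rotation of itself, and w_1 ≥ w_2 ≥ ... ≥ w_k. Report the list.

emit factor 1: 'd' (i=0, period=1)
emit factor 2: 'd' (i=1, period=1)
emit factor 3: 'abeebaeddbb' (i=2, period=11)
emit factor 4: 'abadbabedadeaedadbeb' (i=13, period=20)

["d", "d", "abeebaeddbb", "abadbabedadeaedadbeb"]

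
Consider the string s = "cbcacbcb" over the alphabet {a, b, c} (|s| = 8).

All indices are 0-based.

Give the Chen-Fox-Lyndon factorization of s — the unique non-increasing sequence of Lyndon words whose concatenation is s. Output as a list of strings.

emit factor 1: 'c' (i=0, period=1)
emit factor 2: 'bc' (i=1, period=2)
emit factor 3: 'acbcb' (i=3, period=5)

["c", "bc", "acbcb"]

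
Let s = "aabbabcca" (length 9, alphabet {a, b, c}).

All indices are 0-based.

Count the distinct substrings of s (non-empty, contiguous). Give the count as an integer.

rank | idx | suffix
   0 |   8 | a
   1 |   0 | aabbabcca
   2 |   1 | abbabcca
   3 |   4 | abcca
   4 |   3 | babcca
   5 |   2 | bbabcca
   6 |   5 | bcca
   7 |   7 | ca
   8 |   6 | cca

SA = [8, 0, 1, 4, 3, 2, 5, 7, 6]
[i] adj suffixes → lcp
  [1] 8/0 → 1 ('a')
  [2] 0/1 → 1 ('a')
  [3] 1/4 → 2 ('ab')
  [4] 4/3 → 0 ('')
  [5] 3/2 → 1 ('b')
  [6] 2/5 → 1 ('b')
  [7] 5/7 → 0 ('')
  [8] 7/6 → 1 ('c')

n(n+1)/2 = 9·10/2 = 45
Σ LCP = 0 + 1 + 1 + 2 + 0 + 1 + 1 + 0 + 1 = 7
distinct = 45 − 7 = 38

38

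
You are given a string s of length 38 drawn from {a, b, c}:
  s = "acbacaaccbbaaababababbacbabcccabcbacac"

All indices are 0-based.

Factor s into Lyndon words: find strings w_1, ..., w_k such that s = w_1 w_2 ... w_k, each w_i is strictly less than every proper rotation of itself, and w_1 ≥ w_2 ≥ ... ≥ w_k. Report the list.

emit factor 1: 'acb' (i=0, period=3)
emit factor 2: 'ac' (i=3, period=2)
emit factor 3: 'aaccbb' (i=5, period=6)
emit factor 4: 'aaababababbacbabcccabcbacac' (i=11, period=27)

["acb", "ac", "aaccbb", "aaababababbacbabcccabcbacac"]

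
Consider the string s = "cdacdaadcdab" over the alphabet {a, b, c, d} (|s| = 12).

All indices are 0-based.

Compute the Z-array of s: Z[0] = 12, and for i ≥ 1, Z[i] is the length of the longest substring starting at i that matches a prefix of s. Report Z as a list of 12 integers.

[12, 0, 0, 3, 0, 0, 0, 0, 3, 0, 0, 0]

Z[0]=12
i=1: fresh scan; Z[1]=0
i=2: fresh scan; Z[2]=0
i=3: fresh scan; Z[3]=3 scan→box=[3,6)
i=4: min(r-i=2, Z[1]=0)=0; Z[4]=0
i=5: min(r-i=1, Z[2]=0)=0; Z[5]=0
i=6: fresh scan; Z[6]=0
i=7: fresh scan; Z[7]=0
i=8: fresh scan; Z[8]=3 scan→box=[8,11)
i=9: min(r-i=2, Z[1]=0)=0; Z[9]=0
i=10: min(r-i=1, Z[2]=0)=0; Z[10]=0
i=11: fresh scan; Z[11]=0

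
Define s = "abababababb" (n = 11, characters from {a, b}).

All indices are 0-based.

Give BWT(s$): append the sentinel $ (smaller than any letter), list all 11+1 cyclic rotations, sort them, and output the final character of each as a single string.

b$bbbbbaaaaa

rank  rotation      last
    0  $abababababb  b
    1  abababababb$  $
    2  ababababb$ab  b
    3  abababb$abab  b
    4  ababb$ababab  b
    5  abb$abababab  b
    6  b$ababababab  b
    7  bababababb$a  a
    8  babababb$aba  a
    9  bababb$ababa  a
   10  babb$abababa  a
   11  bb$ababababa  a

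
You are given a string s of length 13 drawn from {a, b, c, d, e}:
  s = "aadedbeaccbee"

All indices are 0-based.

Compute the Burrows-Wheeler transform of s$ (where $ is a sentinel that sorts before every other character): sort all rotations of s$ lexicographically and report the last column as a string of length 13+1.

rank  rotation        last
    0  $aadedbeaccbee  e
    1  aadedbeaccbee$  $
    2  accbee$aadedbe  e
    3  adedbeaccbee$a  a
    4  beaccbee$aaded  d
    5  bee$aadedbeacc  c
    6  cbee$aadedbeac  c
    7  ccbee$aadedbea  a
    8  dbeaccbee$aade  e
    9  dedbeaccbee$aa  a
   10  e$aadedbeaccbe  e
   11  eaccbee$aadedb  b
   12  edbeaccbee$aad  d
   13  ee$aadedbeaccb  b

e$eadccaeaebdb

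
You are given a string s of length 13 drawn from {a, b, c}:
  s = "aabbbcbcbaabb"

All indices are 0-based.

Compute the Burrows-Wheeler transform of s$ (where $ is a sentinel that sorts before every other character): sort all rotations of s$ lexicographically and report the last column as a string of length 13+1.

bb$aabcaabcbbb

rank  rotation        last
    0  $aabbbcbcbaabb  b
    1  aabb$aabbbcbcb  b
    2  aabbbcbcbaabb$  $
    3  abb$aabbbcbcba  a
    4  abbbcbcbaabb$a  a
    5  b$aabbbcbcbaab  b
    6  baabb$aabbbcbc  c
    7  bb$aabbbcbcbaa  a
    8  bbbcbcbaabb$aa  a
    9  bbcbcbaabb$aab  b
   10  bcbaabb$aabbbc  c
   11  bcbcbaabb$aabb  b
   12  cbaabb$aabbbcb  b
   13  cbcbaabb$aabbb  b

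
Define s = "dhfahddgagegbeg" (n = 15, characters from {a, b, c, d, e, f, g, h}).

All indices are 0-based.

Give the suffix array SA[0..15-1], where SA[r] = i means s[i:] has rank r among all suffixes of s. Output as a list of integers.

rank→(start, suffix):
  0 → (8, 'agegbeg')
  1 → (3, 'ahddgagegbeg')
  2 → (12, 'beg')
  3 → (5, 'ddgagegbeg')
  4 → (6, 'dgagegbeg')
  5 → (0, 'dhfahddgagegbeg')
  6 → (13, 'eg')
  7 → (10, 'egbeg')
  8 → (2, 'fahddgagegbeg')
  9 → (14, 'g')
  10 → (7, 'gagegbeg')
  11 → (11, 'gbeg')
  12 → (9, 'gegbeg')
  13 → (4, 'hddgagegbeg')
  14 → (1, 'hfahddgagegbeg')

[8, 3, 12, 5, 6, 0, 13, 10, 2, 14, 7, 11, 9, 4, 1]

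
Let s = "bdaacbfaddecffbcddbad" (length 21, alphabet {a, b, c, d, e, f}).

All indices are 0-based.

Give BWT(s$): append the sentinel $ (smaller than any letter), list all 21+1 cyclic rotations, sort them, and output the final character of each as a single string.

ddabfdf$cabeabdcaddbfc

rank  rotation                last
    0  $bdaacbfaddecffbcddbad  d
    1  aacbfaddecffbcddbad$bd  d
    2  acbfaddecffbcddbad$bda  a
    3  ad$bdaacbfaddecffbcddb  b
    4  addecffbcddbad$bdaacbf  f
    5  bad$bdaacbfaddecffbcdd  d
    6  bcddbad$bdaacbfaddecff  f
    7  bdaacbfaddecffbcddbad$  $
    8  bfaddecffbcddbad$bdaac  c
    9  cbfaddecffbcddbad$bdaa  a
   10  cddbad$bdaacbfaddecffb  b
   11  cffbcddbad$bdaacbfadde  e
   12  d$bdaacbfaddecffbcddba  a
   13  daacbfaddecffbcddbad$b  b
   14  dbad$bdaacbfaddecffbcd  d
   15  ddbad$bdaacbfaddecffbc  c
   16  ddecffbcddbad$bdaacbfa  a
   17  decffbcddbad$bdaacbfad  d
   18  ecffbcddbad$bdaacbfadd  d
   19  faddecffbcddbad$bdaacb  b
   20  fbcddbad$bdaacbfaddecf  f
   21  ffbcddbad$bdaacbfaddec  c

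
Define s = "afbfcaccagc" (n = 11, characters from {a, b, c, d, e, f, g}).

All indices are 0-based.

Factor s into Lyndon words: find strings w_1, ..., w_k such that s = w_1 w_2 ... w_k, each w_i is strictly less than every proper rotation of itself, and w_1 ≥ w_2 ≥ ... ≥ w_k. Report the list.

emit factor 1: 'afbfc' (i=0, period=5)
emit factor 2: 'accagc' (i=5, period=6)

["afbfc", "accagc"]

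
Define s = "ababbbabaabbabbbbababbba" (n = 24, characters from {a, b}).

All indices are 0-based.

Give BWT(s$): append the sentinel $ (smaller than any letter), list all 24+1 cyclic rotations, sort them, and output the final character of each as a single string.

abbbb$abbbbabbaabbbbaaaba

rank  rotation                   last
    0  $ababbbabaabbabbbbababbba  a
    1  a$ababbbabaabbabbbbababbb  b
    2  aabbabbbbababbba$ababbbab  b
    3  abaabbabbbbababbba$ababbb  b
    4  ababbba$ababbbabaabbabbbb  b
    5  ababbbabaabbabbbbababbba$  $
    6  abbabbbbababbba$ababbbaba  a
    7  abbba$ababbbabaabbabbbbab  b
    8  abbbabaabbabbbbababbba$ab  b
    9  abbbbababbba$ababbbabaabb  b
   10  ba$ababbbabaabbabbbbababb  b
   11  baabbabbbbababbba$ababbba  a
   12  babaabbabbbbababbba$ababb  b
   13  bababbba$ababbbabaabbabbb  b
   14  babbba$ababbbabaabbabbbba  a
   15  babbbabaabbabbbbababbba$a  a
   16  babbbbababbba$ababbbabaab  b
   17  bba$ababbbabaabbabbbbabab  b
   18  bbabaabbabbbbababbba$abab  b
   19  bbababbba$ababbbabaabbabb  b
   20  bbabbbbababbba$ababbbabaa  a
   21  bbba$ababbbabaabbabbbbaba  a
   22  bbbabaabbabbbbababbba$aba  a
   23  bbbababbba$ababbbabaabbab  b
   24  bbbbababbba$ababbbabaabba  a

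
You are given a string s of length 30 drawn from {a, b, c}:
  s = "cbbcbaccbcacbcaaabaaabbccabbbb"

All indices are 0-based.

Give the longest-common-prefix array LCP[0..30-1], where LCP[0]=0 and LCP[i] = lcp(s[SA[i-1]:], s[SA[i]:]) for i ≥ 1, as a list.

sorted suffixes:
  #0 SA[0]=14  'aaabaaabbccabbbb'
  #1 SA[1]=18  'aaabbccabbbb'
  #2 SA[2]=15  'aabaaabbccabbbb'
  #3 SA[3]=19  'aabbccabbbb'
  #4 SA[4]=16  'abaaabbccabbbb'
  #5 SA[5]=25  'abbbb'
  #6 SA[6]=20  'abbccabbbb'
  #7 SA[7]=10  'acbcaaabaaabbccabbbb'
  #8 SA[8]=5  'accbcacbcaaabaaabbccabbbb'
  #9 SA[9]=29  'b'
  #10 SA[10]=17  'baaabbccabbbb'
  #11 SA[11]=4  'baccbcacbcaaabaaabbccabbbb'
  #12 SA[12]=28  'bb'
  #13 SA[13]=27  'bbb'
  #14 SA[14]=26  'bbbb'
  #15 SA[15]=1  'bbcbaccbcacbcaaabaaabbccabbbb'
  #16 SA[16]=21  'bbccabbbb'
  #17 SA[17]=12  'bcaaabaaabbccabbbb'
  #18 SA[18]=8  'bcacbcaaabaaabbccabbbb'
  #19 SA[19]=2  'bcbaccbcacbcaaabaaabbccabbbb'
  #20 SA[20]=22  'bccabbbb'
  #21 SA[21]=13  'caaabaaabbccabbbb'
  #22 SA[22]=24  'cabbbb'
  #23 SA[23]=9  'cacbcaaabaaabbccabbbb'
  #24 SA[24]=3  'cbaccbcacbcaaabaaabbccabbbb'
  #25 SA[25]=0  'cbbcbaccbcacbcaaabaaabbccabbbb'
  #26 SA[26]=11  'cbcaaabaaabbccabbbb'
  #27 SA[27]=7  'cbcacbcaaabaaabbccabbbb'
  #28 SA[28]=23  'ccabbbb'
  #29 SA[29]=6  'ccbcacbcaaabaaabbccabbbb'

SA = [14, 18, 15, 19, 16, 25, 20, 10, 5, 29, 17, 4, 28, 27, 26, 1, 21, 12, 8, 2, 22, 13, 24, 9, 3, 0, 11, 7, 23, 6]
i: (SA[i-1],SA[i]) lcp shared
  1: (14,18) 4 'aaab'
  2: (18,15) 2 'aa'
  3: (15,19) 3 'aab'
  4: (19,16) 1 'a'
  5: (16,25) 2 'ab'
  6: (25,20) 3 'abb'
  7: (20,10) 1 'a'
  8: (10,5) 2 'ac'
  9: (5,29) 0 ''
  10: (29,17) 1 'b'
  11: (17,4) 2 'ba'
  12: (4,28) 1 'b'
  13: (28,27) 2 'bb'
  14: (27,26) 3 'bbb'
  15: (26,1) 2 'bb'
  16: (1,21) 3 'bbc'
  17: (21,12) 1 'b'
  18: (12,8) 3 'bca'
  19: (8,2) 2 'bc'
  20: (2,22) 2 'bc'
  21: (22,13) 0 ''
  22: (13,24) 2 'ca'
  23: (24,9) 2 'ca'
  24: (9,3) 1 'c'
  25: (3,0) 2 'cb'
  26: (0,11) 2 'cb'
  27: (11,7) 4 'cbca'
  28: (7,23) 1 'c'
  29: (23,6) 2 'cc'

[0, 4, 2, 3, 1, 2, 3, 1, 2, 0, 1, 2, 1, 2, 3, 2, 3, 1, 3, 2, 2, 0, 2, 2, 1, 2, 2, 4, 1, 2]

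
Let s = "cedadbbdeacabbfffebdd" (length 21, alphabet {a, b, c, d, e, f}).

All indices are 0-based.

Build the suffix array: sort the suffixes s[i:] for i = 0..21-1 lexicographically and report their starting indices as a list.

[11, 9, 3, 5, 12, 18, 6, 13, 10, 0, 20, 2, 4, 19, 7, 8, 17, 1, 16, 15, 14]

rank | idx | suffix
   0 |  11 | abbfffebdd
   1 |   9 | acabbfffebdd
   2 |   3 | adbbdeacabbfffebdd
   3 |   5 | bbdeacabbfffebdd
   4 |  12 | bbfffebdd
   5 |  18 | bdd
   6 |   6 | bdeacabbfffebdd
   7 |  13 | bfffebdd
   8 |  10 | cabbfffebdd
   9 |   0 | cedadbbdeacabbfffebdd
  10 |  20 | d
  11 |   2 | dadbbdeacabbfffebdd
  12 |   4 | dbbdeacabbfffebdd
  13 |  19 | dd
  14 |   7 | deacabbfffebdd
  15 |   8 | eacabbfffebdd
  16 |  17 | ebdd
  17 |   1 | edadbbdeacabbfffebdd
  18 |  16 | febdd
  19 |  15 | ffebdd
  20 |  14 | fffebdd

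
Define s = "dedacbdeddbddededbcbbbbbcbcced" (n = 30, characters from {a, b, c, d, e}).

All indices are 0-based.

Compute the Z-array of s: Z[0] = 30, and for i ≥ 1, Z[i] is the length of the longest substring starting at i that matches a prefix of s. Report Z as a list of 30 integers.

Z[0]=30
i=1: fresh scan; Z[1]=0
i=2: fresh scan; Z[2]=1 extend→box=[2,3)
i=3: fresh scan; Z[3]=0
i=4: fresh scan; Z[4]=0
i=5: fresh scan; Z[5]=0
i=6: fresh scan; Z[6]=3 extend→box=[6,9)
i=7: min(r-i=2, Z[1]=0)=0; Z[7]=0
i=8: min(r-i=1, Z[2]=1)=1; Z[8]=1
i=9: fresh scan; Z[9]=1 extend→box=[9,10)
i=10: fresh scan; Z[10]=0
i=11: fresh scan; Z[11]=1 extend→box=[11,12)
i=12: fresh scan; Z[12]=3 extend→box=[12,15)
i=13: min(r-i=2, Z[1]=0)=0; Z[13]=0
i=14: min(r-i=1, Z[2]=1)=1; Z[14]=3 extend→box=[14,17)
i=15: min(r-i=2, Z[1]=0)=0; Z[15]=0
i=16: min(r-i=1, Z[2]=1)=1; Z[16]=1
i=17: fresh scan; Z[17]=0
i=18: fresh scan; Z[18]=0
i=19: fresh scan; Z[19]=0
i=20: fresh scan; Z[20]=0
i=21: fresh scan; Z[21]=0
i=22: fresh scan; Z[22]=0
i=23: fresh scan; Z[23]=0
i=24: fresh scan; Z[24]=0
i=25: fresh scan; Z[25]=0
i=26: fresh scan; Z[26]=0
i=27: fresh scan; Z[27]=0
i=28: fresh scan; Z[28]=0
i=29: fresh scan; Z[29]=1 extend→box=[29,30)

[30, 0, 1, 0, 0, 0, 3, 0, 1, 1, 0, 1, 3, 0, 3, 0, 1, 0, 0, 0, 0, 0, 0, 0, 0, 0, 0, 0, 0, 1]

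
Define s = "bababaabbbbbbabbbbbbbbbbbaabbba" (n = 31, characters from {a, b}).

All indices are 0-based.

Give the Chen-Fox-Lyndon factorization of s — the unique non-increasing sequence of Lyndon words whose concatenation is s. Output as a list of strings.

["b", "ab", "ab", "aabbbbbbabbbbbbbbbbb", "aabbb", "a"]

emit factor 1: 'b' (i=0, period=1)
emit factor 2: 'ab' (i=1, period=2)
emit factor 3: 'ab' (i=3, period=2)
emit factor 4: 'aabbbbbbabbbbbbbbbbb' (i=5, period=20)
emit factor 5: 'aabbb' (i=25, period=5)
emit factor 6: 'a' (i=30, period=1)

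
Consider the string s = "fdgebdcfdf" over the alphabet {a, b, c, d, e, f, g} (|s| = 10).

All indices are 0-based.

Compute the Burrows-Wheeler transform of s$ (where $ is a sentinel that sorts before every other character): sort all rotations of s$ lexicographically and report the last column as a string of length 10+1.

fedbffgdc$d

rank  rotation     last
    0  $fdgebdcfdf  f
    1  bdcfdf$fdge  e
    2  cfdf$fdgebd  d
    3  dcfdf$fdgeb  b
    4  df$fdgebdcf  f
    5  dgebdcfdf$f  f
    6  ebdcfdf$fdg  g
    7  f$fdgebdcfd  d
    8  fdf$fdgebdc  c
    9  fdgebdcfdf$  $
   10  gebdcfdf$fd  d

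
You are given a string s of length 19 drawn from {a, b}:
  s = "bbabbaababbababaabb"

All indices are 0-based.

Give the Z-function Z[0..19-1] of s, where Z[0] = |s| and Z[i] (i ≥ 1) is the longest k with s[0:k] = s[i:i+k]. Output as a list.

Z[0]=19
i=1: i≥r, start 0; Z[1]=1 scan→box=[1,2)
i=2: i≥r, start 0; Z[2]=0
i=3: i≥r, start 0; Z[3]=3 scan→box=[3,6)
i=4: min(r-i=2, Z[1]=1)=1; Z[4]=1
i=5: min(r-i=1, Z[2]=0)=0; Z[5]=0
i=6: i≥r, start 0; Z[6]=0
i=7: i≥r, start 0; Z[7]=1 scan→box=[7,8)
i=8: i≥r, start 0; Z[8]=0
i=9: i≥r, start 0; Z[9]=4 scan→box=[9,13)
i=10: min(r-i=3, Z[1]=1)=1; Z[10]=1
i=11: min(r-i=2, Z[2]=0)=0; Z[11]=0
i=12: min(r-i=1, Z[3]=3)=1; Z[12]=1
i=13: i≥r, start 0; Z[13]=0
i=14: i≥r, start 0; Z[14]=1 scan→box=[14,15)
i=15: i≥r, start 0; Z[15]=0
i=16: i≥r, start 0; Z[16]=0
i=17: i≥r, start 0; Z[17]=2 scan→box=[17,19)
i=18: min(r-i=1, Z[1]=1)=1; Z[18]=1

[19, 1, 0, 3, 1, 0, 0, 1, 0, 4, 1, 0, 1, 0, 1, 0, 0, 2, 1]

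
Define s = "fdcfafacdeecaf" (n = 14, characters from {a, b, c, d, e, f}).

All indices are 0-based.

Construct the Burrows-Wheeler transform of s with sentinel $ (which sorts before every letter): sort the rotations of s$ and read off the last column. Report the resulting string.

rank  rotation         last
    0  $fdcfafacdeecaf  f
    1  acdeecaf$fdcfaf  f
    2  af$fdcfafacdeec  c
    3  afacdeecaf$fdcf  f
    4  caf$fdcfafacdee  e
    5  cdeecaf$fdcfafa  a
    6  cfafacdeecaf$fd  d
    7  dcfafacdeecaf$f  f
    8  deecaf$fdcfafac  c
    9  ecaf$fdcfafacde  e
   10  eecaf$fdcfafacd  d
   11  f$fdcfafacdeeca  a
   12  facdeecaf$fdcfa  a
   13  fafacdeecaf$fdc  c
   14  fdcfafacdeecaf$  $

ffcfeadfcedaac$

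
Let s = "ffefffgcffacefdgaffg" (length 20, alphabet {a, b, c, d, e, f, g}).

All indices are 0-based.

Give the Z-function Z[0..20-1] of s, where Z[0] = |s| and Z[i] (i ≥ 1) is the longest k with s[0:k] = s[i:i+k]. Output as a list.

[20, 1, 0, 2, 2, 1, 0, 0, 2, 1, 0, 0, 0, 1, 0, 0, 0, 2, 1, 0]

Z[0]=20
i=1: fresh scan; Z[1]=1 extend→box=[1,2)
i=2: fresh scan; Z[2]=0
i=3: fresh scan; Z[3]=2 extend→box=[3,5)
i=4: min(r-i=1, Z[1]=1)=1; Z[4]=2 extend→box=[4,6)
i=5: min(r-i=1, Z[1]=1)=1; Z[5]=1
i=6: fresh scan; Z[6]=0
i=7: fresh scan; Z[7]=0
i=8: fresh scan; Z[8]=2 extend→box=[8,10)
i=9: min(r-i=1, Z[1]=1)=1; Z[9]=1
i=10: fresh scan; Z[10]=0
i=11: fresh scan; Z[11]=0
i=12: fresh scan; Z[12]=0
i=13: fresh scan; Z[13]=1 extend→box=[13,14)
i=14: fresh scan; Z[14]=0
i=15: fresh scan; Z[15]=0
i=16: fresh scan; Z[16]=0
i=17: fresh scan; Z[17]=2 extend→box=[17,19)
i=18: min(r-i=1, Z[1]=1)=1; Z[18]=1
i=19: fresh scan; Z[19]=0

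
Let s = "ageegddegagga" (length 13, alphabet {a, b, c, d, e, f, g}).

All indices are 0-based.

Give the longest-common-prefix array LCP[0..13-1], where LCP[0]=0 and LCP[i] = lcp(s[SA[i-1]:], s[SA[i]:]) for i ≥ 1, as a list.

sorted suffixes:
  #0 SA[0]=12  'a'
  #1 SA[1]=0  'ageegddegagga'
  #2 SA[2]=9  'agga'
  #3 SA[3]=5  'ddegagga'
  #4 SA[4]=6  'degagga'
  #5 SA[5]=2  'eegddegagga'
  #6 SA[6]=7  'egagga'
  #7 SA[7]=3  'egddegagga'
  #8 SA[8]=11  'ga'
  #9 SA[9]=8  'gagga'
  #10 SA[10]=4  'gddegagga'
  #11 SA[11]=1  'geegddegagga'
  #12 SA[12]=10  'gga'

SA = [12, 0, 9, 5, 6, 2, 7, 3, 11, 8, 4, 1, 10]
[i] adj suffixes → lcp
  [1] 12/0 → 1 ('a')
  [2] 0/9 → 2 ('ag')
  [3] 9/5 → 0 ('')
  [4] 5/6 → 1 ('d')
  [5] 6/2 → 0 ('')
  [6] 2/7 → 1 ('e')
  [7] 7/3 → 2 ('eg')
  [8] 3/11 → 0 ('')
  [9] 11/8 → 2 ('ga')
  [10] 8/4 → 1 ('g')
  [11] 4/1 → 1 ('g')
  [12] 1/10 → 1 ('g')

[0, 1, 2, 0, 1, 0, 1, 2, 0, 2, 1, 1, 1]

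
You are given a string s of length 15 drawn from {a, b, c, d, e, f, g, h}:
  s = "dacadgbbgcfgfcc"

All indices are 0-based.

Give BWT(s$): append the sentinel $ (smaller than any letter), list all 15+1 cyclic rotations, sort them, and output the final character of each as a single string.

cdcgbcafg$agcdbf

rank  rotation          last
    0  $dacadgbbgcfgfcc  c
    1  acadgbbgcfgfcc$d  d
    2  adgbbgcfgfcc$dac  c
    3  bbgcfgfcc$dacadg  g
    4  bgcfgfcc$dacadgb  b
    5  c$dacadgbbgcfgfc  c
    6  cadgbbgcfgfcc$da  a
    7  cc$dacadgbbgcfgf  f
    8  cfgfcc$dacadgbbg  g
    9  dacadgbbgcfgfcc$  $
   10  dgbbgcfgfcc$daca  a
   11  fcc$dacadgbbgcfg  g
   12  fgfcc$dacadgbbgc  c
   13  gbbgcfgfcc$dacad  d
   14  gcfgfcc$dacadgbb  b
   15  gfcc$dacadgbbgcf  f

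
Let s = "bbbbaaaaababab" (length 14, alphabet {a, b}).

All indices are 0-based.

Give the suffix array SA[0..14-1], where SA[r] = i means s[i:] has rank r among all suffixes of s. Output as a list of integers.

[4, 5, 6, 7, 12, 10, 8, 13, 3, 11, 9, 2, 1, 0]

sorted suffixes:
  #0 SA[0]=4  'aaaaababab'
  #1 SA[1]=5  'aaaababab'
  #2 SA[2]=6  'aaababab'
  #3 SA[3]=7  'aababab'
  #4 SA[4]=12  'ab'
  #5 SA[5]=10  'abab'
  #6 SA[6]=8  'ababab'
  #7 SA[7]=13  'b'
  #8 SA[8]=3  'baaaaababab'
  #9 SA[9]=11  'bab'
  #10 SA[10]=9  'babab'
  #11 SA[11]=2  'bbaaaaababab'
  #12 SA[12]=1  'bbbaaaaababab'
  #13 SA[13]=0  'bbbbaaaaababab'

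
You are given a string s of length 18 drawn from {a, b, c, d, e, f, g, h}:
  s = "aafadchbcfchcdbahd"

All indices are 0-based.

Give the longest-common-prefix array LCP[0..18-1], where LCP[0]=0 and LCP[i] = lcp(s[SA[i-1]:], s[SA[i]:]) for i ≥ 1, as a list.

[0, 1, 1, 1, 0, 1, 0, 1, 1, 2, 0, 1, 1, 0, 1, 0, 1, 1]

sorted suffixes:
  #0 SA[0]=0  'aafadchbcfchcdbahd'
  #1 SA[1]=3  'adchbcfchcdbahd'
  #2 SA[2]=1  'afadchbcfchcdbahd'
  #3 SA[3]=15  'ahd'
  #4 SA[4]=14  'bahd'
  #5 SA[5]=7  'bcfchcdbahd'
  #6 SA[6]=12  'cdbahd'
  #7 SA[7]=8  'cfchcdbahd'
  #8 SA[8]=5  'chbcfchcdbahd'
  #9 SA[9]=10  'chcdbahd'
  #10 SA[10]=17  'd'
  #11 SA[11]=13  'dbahd'
  #12 SA[12]=4  'dchbcfchcdbahd'
  #13 SA[13]=2  'fadchbcfchcdbahd'
  #14 SA[14]=9  'fchcdbahd'
  #15 SA[15]=6  'hbcfchcdbahd'
  #16 SA[16]=11  'hcdbahd'
  #17 SA[17]=16  'hd'

SA = [0, 3, 1, 15, 14, 7, 12, 8, 5, 10, 17, 13, 4, 2, 9, 6, 11, 16]
[i] adj suffixes → lcp
  [1] 0/3 → 1 ('a')
  [2] 3/1 → 1 ('a')
  [3] 1/15 → 1 ('a')
  [4] 15/14 → 0 ('')
  [5] 14/7 → 1 ('b')
  [6] 7/12 → 0 ('')
  [7] 12/8 → 1 ('c')
  [8] 8/5 → 1 ('c')
  [9] 5/10 → 2 ('ch')
  [10] 10/17 → 0 ('')
  [11] 17/13 → 1 ('d')
  [12] 13/4 → 1 ('d')
  [13] 4/2 → 0 ('')
  [14] 2/9 → 1 ('f')
  [15] 9/6 → 0 ('')
  [16] 6/11 → 1 ('h')
  [17] 11/16 → 1 ('h')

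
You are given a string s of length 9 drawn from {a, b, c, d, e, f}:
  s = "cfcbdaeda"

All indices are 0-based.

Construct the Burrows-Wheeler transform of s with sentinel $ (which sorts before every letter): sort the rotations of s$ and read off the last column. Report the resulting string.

rank  rotation    last
    0  $cfcbdaeda  a
    1  a$cfcbdaed  d
    2  aeda$cfcbd  d
    3  bdaeda$cfc  c
    4  cbdaeda$cf  f
    5  cfcbdaeda$  $
    6  da$cfcbdae  e
    7  daeda$cfcb  b
    8  eda$cfcbda  a
    9  fcbdaeda$c  c

addcf$ebac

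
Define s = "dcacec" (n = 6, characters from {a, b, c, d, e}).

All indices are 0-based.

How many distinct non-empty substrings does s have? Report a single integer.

rank→(start, suffix):
  0 → (2, 'acec')
  1 → (5, 'c')
  2 → (1, 'cacec')
  3 → (3, 'cec')
  4 → (0, 'dcacec')
  5 → (4, 'ec')

SA = [2, 5, 1, 3, 0, 4]
i: (SA[i-1],SA[i]) lcp shared
  1: (2,5) 0 ''
  2: (5,1) 1 'c'
  3: (1,3) 1 'c'
  4: (3,0) 0 ''
  5: (0,4) 0 ''

n(n+1)/2 = 6·7/2 = 21
Σ LCP = 0 + 0 + 1 + 1 + 0 + 0 = 2
distinct = 21 − 2 = 19

19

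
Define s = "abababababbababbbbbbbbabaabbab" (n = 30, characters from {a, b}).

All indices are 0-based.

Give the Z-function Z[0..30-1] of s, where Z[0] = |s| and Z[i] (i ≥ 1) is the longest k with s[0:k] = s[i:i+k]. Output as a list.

Z[0]=30
i=1: fresh scan; Z[1]=0
i=2: fresh scan; Z[2]=8 grow→box=[2,10)
i=3: min(r-i=7, Z[1]=0)=0; Z[3]=0
i=4: min(r-i=6, Z[2]=8)=6; Z[4]=6
i=5: min(r-i=5, Z[3]=0)=0; Z[5]=0
i=6: min(r-i=4, Z[4]=6)=4; Z[6]=4
i=7: min(r-i=3, Z[5]=0)=0; Z[7]=0
i=8: min(r-i=2, Z[6]=4)=2; Z[8]=2
i=9: min(r-i=1, Z[7]=0)=0; Z[9]=0
i=10: fresh scan; Z[10]=0
i=11: fresh scan; Z[11]=4 grow→box=[11,15)
i=12: min(r-i=3, Z[1]=0)=0; Z[12]=0
i=13: min(r-i=2, Z[2]=8)=2; Z[13]=2
i=14: min(r-i=1, Z[3]=0)=0; Z[14]=0
i=15: fresh scan; Z[15]=0
i=16: fresh scan; Z[16]=0
i=17: fresh scan; Z[17]=0
i=18: fresh scan; Z[18]=0
i=19: fresh scan; Z[19]=0
i=20: fresh scan; Z[20]=0
i=21: fresh scan; Z[21]=0
i=22: fresh scan; Z[22]=3 grow→box=[22,25)
i=23: min(r-i=2, Z[1]=0)=0; Z[23]=0
i=24: min(r-i=1, Z[2]=8)=1; Z[24]=1
i=25: fresh scan; Z[25]=2 grow→box=[25,27)
i=26: min(r-i=1, Z[1]=0)=0; Z[26]=0
i=27: fresh scan; Z[27]=0
i=28: fresh scan; Z[28]=2 grow→box=[28,30)
i=29: min(r-i=1, Z[1]=0)=0; Z[29]=0

[30, 0, 8, 0, 6, 0, 4, 0, 2, 0, 0, 4, 0, 2, 0, 0, 0, 0, 0, 0, 0, 0, 3, 0, 1, 2, 0, 0, 2, 0]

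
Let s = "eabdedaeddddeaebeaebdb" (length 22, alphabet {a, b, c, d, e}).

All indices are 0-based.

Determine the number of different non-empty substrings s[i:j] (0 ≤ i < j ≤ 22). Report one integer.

sorted suffixes:
  #0 SA[0]=1  'abdedaeddddeaebeaebdb'
  #1 SA[1]=17  'aebdb'
  #2 SA[2]=13  'aebeaebdb'
  #3 SA[3]=6  'aeddddeaebeaebdb'
  #4 SA[4]=21  'b'
  #5 SA[5]=19  'bdb'
  #6 SA[6]=2  'bdedaeddddeaebeaebdb'
  #7 SA[7]=15  'beaebdb'
  #8 SA[8]=5  'daeddddeaebeaebdb'
  #9 SA[9]=20  'db'
  #10 SA[10]=8  'ddddeaebeaebdb'
  #11 SA[11]=9  'dddeaebeaebdb'
  #12 SA[12]=10  'ddeaebeaebdb'
  #13 SA[13]=11  'deaebeaebdb'
  #14 SA[14]=3  'dedaeddddeaebeaebdb'
  #15 SA[15]=0  'eabdedaeddddeaebeaebdb'
  #16 SA[16]=16  'eaebdb'
  #17 SA[17]=12  'eaebeaebdb'
  #18 SA[18]=18  'ebdb'
  #19 SA[19]=14  'ebeaebdb'
  #20 SA[20]=4  'edaeddddeaebeaebdb'
  #21 SA[21]=7  'eddddeaebeaebdb'

SA = [1, 17, 13, 6, 21, 19, 2, 15, 5, 20, 8, 9, 10, 11, 3, 0, 16, 12, 18, 14, 4, 7]
i: (SA[i-1],SA[i]) lcp shared
  1: (1,17) 1 'a'
  2: (17,13) 3 'aeb'
  3: (13,6) 2 'ae'
  4: (6,21) 0 ''
  5: (21,19) 1 'b'
  6: (19,2) 2 'bd'
  7: (2,15) 1 'b'
  8: (15,5) 0 ''
  9: (5,20) 1 'd'
  10: (20,8) 1 'd'
  11: (8,9) 3 'ddd'
  12: (9,10) 2 'dd'
  13: (10,11) 1 'd'
  14: (11,3) 2 'de'
  15: (3,0) 0 ''
  16: (0,16) 2 'ea'
  17: (16,12) 4 'eaeb'
  18: (12,18) 1 'e'
  19: (18,14) 2 'eb'
  20: (14,4) 1 'e'
  21: (4,7) 2 'ed'

n(n+1)/2 = 22·23/2 = 253
Σ LCP = 0 + 1 + 3 + 2 + 0 + 1 + 2 + 1 + 0 + 1 + 1 + 3 + 2 + 1 + 2 + 0 + 2 + 4 + 1 + 2 + 1 + 2 = 32
distinct = 253 − 32 = 221

221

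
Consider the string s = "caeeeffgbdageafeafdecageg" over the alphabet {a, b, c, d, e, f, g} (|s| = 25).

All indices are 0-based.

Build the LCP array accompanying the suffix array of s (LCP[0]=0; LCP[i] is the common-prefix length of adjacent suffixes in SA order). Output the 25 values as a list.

rank→(start, suffix):
  0 → (1, 'aeeeffgbdageafeafdecageg')
  1 → (16, 'afdecageg')
  2 → (13, 'afeafdecageg')
  3 → (10, 'ageafeafdecageg')
  4 → (21, 'ageg')
  5 → (8, 'bdageafeafdecageg')
  6 → (0, 'caeeeffgbdageafeafdecageg')
  7 → (20, 'cageg')
  8 → (9, 'dageafeafdecageg')
  9 → (18, 'decageg')
  10 → (15, 'eafdecageg')
  11 → (12, 'eafeafdecageg')
  12 → (19, 'ecageg')
  13 → (2, 'eeeffgbdageafeafdecageg')
  14 → (3, 'eeffgbdageafeafdecageg')
  15 → (4, 'effgbdageafeafdecageg')
  16 → (23, 'eg')
  17 → (17, 'fdecageg')
  18 → (14, 'feafdecageg')
  19 → (5, 'ffgbdageafeafdecageg')
  20 → (6, 'fgbdageafeafdecageg')
  21 → (24, 'g')
  22 → (7, 'gbdageafeafdecageg')
  23 → (11, 'geafeafdecageg')
  24 → (22, 'geg')

SA = [1, 16, 13, 10, 21, 8, 0, 20, 9, 18, 15, 12, 19, 2, 3, 4, 23, 17, 14, 5, 6, 24, 7, 11, 22]
[i] adj suffixes → lcp
  [1] 1/16 → 1 ('a')
  [2] 16/13 → 2 ('af')
  [3] 13/10 → 1 ('a')
  [4] 10/21 → 3 ('age')
  [5] 21/8 → 0 ('')
  [6] 8/0 → 0 ('')
  [7] 0/20 → 2 ('ca')
  [8] 20/9 → 0 ('')
  [9] 9/18 → 1 ('d')
  [10] 18/15 → 0 ('')
  [11] 15/12 → 3 ('eaf')
  [12] 12/19 → 1 ('e')
  [13] 19/2 → 1 ('e')
  [14] 2/3 → 2 ('ee')
  [15] 3/4 → 1 ('e')
  [16] 4/23 → 1 ('e')
  [17] 23/17 → 0 ('')
  [18] 17/14 → 1 ('f')
  [19] 14/5 → 1 ('f')
  [20] 5/6 → 1 ('f')
  [21] 6/24 → 0 ('')
  [22] 24/7 → 1 ('g')
  [23] 7/11 → 1 ('g')
  [24] 11/22 → 2 ('ge')

[0, 1, 2, 1, 3, 0, 0, 2, 0, 1, 0, 3, 1, 1, 2, 1, 1, 0, 1, 1, 1, 0, 1, 1, 2]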